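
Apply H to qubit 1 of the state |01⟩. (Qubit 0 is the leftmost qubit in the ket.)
1/√2|00⟩ - 1/√2|01⟩

H on qubit 1 mixes each pair of kets that differ only in qubit 1: amplitudes (a, b) of (|…0…⟩, |…1…⟩) become ((a + b)/√2, (a − b)/√2). Kets absent from the input have amplitude 0.
(|00⟩, |01⟩): (a, b) = (0, 1) → (1/√2, -1/√2)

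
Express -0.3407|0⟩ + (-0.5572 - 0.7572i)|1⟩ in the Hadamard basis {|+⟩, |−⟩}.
(-0.6349 - 0.5354i)|+⟩ + (0.1531 + 0.5354i)|−⟩

With |ψ⟩ = α|0⟩ + β|1⟩, the Hadamard-basis coefficients are ⟨+|ψ⟩ = (α + β)/√2 and ⟨−|ψ⟩ = (α − β)/√2.
Here α = -0.3407, β = (-0.5572 - 0.7572i): (α + β)/√2 = (-0.6349 - 0.5354i), (α − β)/√2 = (0.1531 + 0.5354i).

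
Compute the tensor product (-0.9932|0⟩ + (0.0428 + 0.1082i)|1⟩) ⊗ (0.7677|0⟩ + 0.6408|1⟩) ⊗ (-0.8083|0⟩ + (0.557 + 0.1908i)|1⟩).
0.6163|000⟩ + (-0.4247 - 0.1455i)|001⟩ + 0.5144|010⟩ + (-0.3545 - 0.1214i)|011⟩ + (-0.02656 - 0.06714i)|100⟩ + (0.002453 + 0.05254i)|101⟩ + (-0.02217 - 0.05604i)|110⟩ + (0.002047 + 0.04385i)|111⟩

amp(|b₁b₂…⟩) = product of the factor amplitudes for bits b₁, b₂, …; only kets whose every factor amplitude is nonzero survive.
|000⟩: (-0.9932)(0.7677)(-0.8083) = 0.6163
|001⟩: (-0.9932)(0.7677)(0.557 + 0.1908i) = (-0.4247 - 0.1455i)
|010⟩: (-0.9932)(0.6408)(-0.8083) = 0.5144
|011⟩: (-0.9932)(0.6408)(0.557 + 0.1908i) = (-0.3545 - 0.1214i)
|100⟩: (0.0428 + 0.1082i)(0.7677)(-0.8083) = (-0.02656 - 0.06714i)
|101⟩: (0.0428 + 0.1082i)(0.7677)(0.557 + 0.1908i) = (0.002453 + 0.05254i)
|110⟩: (0.0428 + 0.1082i)(0.6408)(-0.8083) = (-0.02217 - 0.05604i)
|111⟩: (0.0428 + 0.1082i)(0.6408)(0.557 + 0.1908i) = (0.002047 + 0.04385i)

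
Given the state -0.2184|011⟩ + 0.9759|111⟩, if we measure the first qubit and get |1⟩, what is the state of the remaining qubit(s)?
|11⟩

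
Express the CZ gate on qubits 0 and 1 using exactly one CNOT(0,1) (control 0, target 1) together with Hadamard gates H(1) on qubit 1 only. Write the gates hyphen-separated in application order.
H(1)-CNOT(0,1)-H(1)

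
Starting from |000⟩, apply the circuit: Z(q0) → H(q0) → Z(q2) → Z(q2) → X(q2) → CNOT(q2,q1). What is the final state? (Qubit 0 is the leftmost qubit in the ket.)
1/√2|011⟩ + 1/√2|111⟩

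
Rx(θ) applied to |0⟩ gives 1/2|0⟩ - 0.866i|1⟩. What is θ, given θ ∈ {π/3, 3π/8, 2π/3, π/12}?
2π/3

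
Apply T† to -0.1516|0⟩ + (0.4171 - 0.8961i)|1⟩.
-0.1516|0⟩ + (-0.3387 - 0.9286i)|1⟩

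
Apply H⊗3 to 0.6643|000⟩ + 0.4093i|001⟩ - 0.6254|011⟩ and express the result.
(0.01375 + 0.1447i)|000⟩ + (0.456 - 0.1447i)|001⟩ + (0.456 + 0.1447i)|010⟩ + (0.01375 - 0.1447i)|011⟩ + (0.01375 + 0.1447i)|100⟩ + (0.456 - 0.1447i)|101⟩ + (0.456 + 0.1447i)|110⟩ + (0.01375 - 0.1447i)|111⟩

H⊗3 gives amp(|y⟩) = (1/2√2) Σ_x (−1)^(x·y) amp(|x⟩), where x·y is the number of positions in which both x and y have a 1.
|000⟩: (0.6643 + 0.4093i - 0.6254)/(2√2) = (0.01375 + 0.1447i)
|001⟩: (0.6643 - 0.4093i + 0.6254)/(2√2) = (0.456 - 0.1447i)
|010⟩: (0.6643 + 0.4093i + 0.6254)/(2√2) = (0.456 + 0.1447i)
|011⟩: (0.6643 - 0.4093i - 0.6254)/(2√2) = (0.01375 - 0.1447i)
|100⟩: (0.6643 + 0.4093i - 0.6254)/(2√2) = (0.01375 + 0.1447i)
|101⟩: (0.6643 - 0.4093i + 0.6254)/(2√2) = (0.456 - 0.1447i)
|110⟩: (0.6643 + 0.4093i + 0.6254)/(2√2) = (0.456 + 0.1447i)
|111⟩: (0.6643 - 0.4093i - 0.6254)/(2√2) = (0.01375 - 0.1447i)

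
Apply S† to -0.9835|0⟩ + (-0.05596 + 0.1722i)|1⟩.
-0.9835|0⟩ + (0.1722 + 0.05596i)|1⟩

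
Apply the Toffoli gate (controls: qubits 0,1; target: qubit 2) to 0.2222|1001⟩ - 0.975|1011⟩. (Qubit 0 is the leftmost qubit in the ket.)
0.2222|1001⟩ - 0.975|1011⟩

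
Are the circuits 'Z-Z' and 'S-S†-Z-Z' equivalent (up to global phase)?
Yes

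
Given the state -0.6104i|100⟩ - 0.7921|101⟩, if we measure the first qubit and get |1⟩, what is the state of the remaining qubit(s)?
-0.6104i|00⟩ - 0.7921|01⟩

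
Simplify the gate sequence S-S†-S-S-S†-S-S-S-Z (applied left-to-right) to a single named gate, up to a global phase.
Z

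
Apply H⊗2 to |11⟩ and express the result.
1/2|00⟩ - 1/2|01⟩ - 1/2|10⟩ + 1/2|11⟩

H⊗2 gives amp(|y⟩) = (1/2) Σ_x (−1)^(x·y) amp(|x⟩), where x·y is the number of positions in which both x and y have a 1.
|00⟩: (1)/2 = 1/2
|01⟩: (-1)/2 = -1/2
|10⟩: (-1)/2 = -1/2
|11⟩: (1)/2 = 1/2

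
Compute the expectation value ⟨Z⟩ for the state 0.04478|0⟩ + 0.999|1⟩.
-0.996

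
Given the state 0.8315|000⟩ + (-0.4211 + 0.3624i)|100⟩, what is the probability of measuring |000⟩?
0.6914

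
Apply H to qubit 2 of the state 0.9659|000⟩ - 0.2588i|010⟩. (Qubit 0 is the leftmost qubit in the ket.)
0.683|000⟩ + 0.683|001⟩ - 0.183i|010⟩ - 0.183i|011⟩

H on qubit 2 mixes each pair of kets that differ only in qubit 2: amplitudes (a, b) of (|…0…⟩, |…1…⟩) become ((a + b)/√2, (a − b)/√2). Kets absent from the input have amplitude 0.
(|000⟩, |001⟩): (a, b) = (0.9659, 0) → (0.683, 0.683)
(|010⟩, |011⟩): (a, b) = (-0.2588i, 0) → (-0.183i, -0.183i)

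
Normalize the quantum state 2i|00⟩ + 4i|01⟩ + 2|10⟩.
(1/√6)i|00⟩ + 0.8165i|01⟩ + 1/√6|10⟩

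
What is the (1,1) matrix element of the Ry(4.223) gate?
-0.5147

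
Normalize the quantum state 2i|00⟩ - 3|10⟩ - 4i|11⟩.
0.3714i|00⟩ - 0.5571|10⟩ - 0.7428i|11⟩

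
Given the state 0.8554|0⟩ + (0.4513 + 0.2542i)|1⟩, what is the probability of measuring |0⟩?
0.7317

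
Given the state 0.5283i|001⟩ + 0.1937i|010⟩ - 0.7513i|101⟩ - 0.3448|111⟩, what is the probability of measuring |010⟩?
0.03752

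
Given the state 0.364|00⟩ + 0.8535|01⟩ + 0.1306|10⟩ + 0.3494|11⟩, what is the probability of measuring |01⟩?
0.7285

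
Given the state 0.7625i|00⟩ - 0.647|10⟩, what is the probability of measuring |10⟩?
0.4186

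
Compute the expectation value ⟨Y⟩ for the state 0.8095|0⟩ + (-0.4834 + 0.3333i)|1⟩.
0.5396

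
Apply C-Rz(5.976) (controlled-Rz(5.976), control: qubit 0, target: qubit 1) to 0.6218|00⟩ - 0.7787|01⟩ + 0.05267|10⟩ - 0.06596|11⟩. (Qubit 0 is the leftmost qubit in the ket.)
0.6218|00⟩ - 0.7787|01⟩ + (-0.05205 - 0.008058i)|10⟩ + (0.06518 - 0.01009i)|11⟩

C-Rz(5.976) leaves the control-|0⟩ kets |00⟩, |01⟩ unchanged and applies Rz(5.976) to qubit 1 on the control-|1⟩ pair (|10⟩, |11⟩).
Rz(5.976) = [[e^(−iθ/2), 0], [0, e^(iθ/2)]] with e^(±iθ/2) = cos(θ/2) ± i·sin(θ/2); θ = 5.976, cos(θ/2) ≈ -0.988228, sin(θ/2) ≈ 0.152989.
With a = amp(|10⟩) = 0.05267 and b = amp(|11⟩) = -0.06596:
new amp(|10⟩) = (-0.988228 - 0.152989i)·a = (-0.05205 - 0.008058i)
new amp(|11⟩) = (-0.988228 + 0.152989i)·b = (0.06518 - 0.01009i)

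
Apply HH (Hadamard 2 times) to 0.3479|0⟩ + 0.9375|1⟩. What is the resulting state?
0.3479|0⟩ + 0.9375|1⟩

H² = I, so an even number of Hadamards cancels: H^2 = I and the state is unchanged.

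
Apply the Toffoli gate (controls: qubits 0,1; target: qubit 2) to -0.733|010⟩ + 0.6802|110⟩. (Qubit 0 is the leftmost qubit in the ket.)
-0.733|010⟩ + 0.6802|111⟩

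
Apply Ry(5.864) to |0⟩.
-0.9781|0⟩ + 0.2081|1⟩

Ry(5.864) = [[cos(θ/2), −sin(θ/2)], [sin(θ/2), cos(θ/2)]]; θ = 5.864, cos(θ/2) ≈ -0.978116, sin(θ/2) ≈ 0.208061.
With a = amp(|0⟩) = 1 and b = amp(|1⟩) = 0:
new amp(|0⟩) = (-0.978116)·a + (-0.208061)·b = -0.9781
new amp(|1⟩) = (0.208061)·a + (-0.978116)·b = 0.2081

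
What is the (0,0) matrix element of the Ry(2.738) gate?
0.2004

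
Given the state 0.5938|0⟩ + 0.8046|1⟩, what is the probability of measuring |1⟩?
0.6474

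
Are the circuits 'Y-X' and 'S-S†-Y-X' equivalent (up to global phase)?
Yes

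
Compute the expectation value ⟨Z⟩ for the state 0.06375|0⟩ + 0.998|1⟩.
-0.9919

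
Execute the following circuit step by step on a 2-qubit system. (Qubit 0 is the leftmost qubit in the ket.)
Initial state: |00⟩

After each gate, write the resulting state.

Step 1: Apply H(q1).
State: 1/√2|00⟩ + 1/√2|01⟩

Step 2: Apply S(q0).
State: 1/√2|00⟩ + 1/√2|01⟩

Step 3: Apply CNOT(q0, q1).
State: 1/√2|00⟩ + 1/√2|01⟩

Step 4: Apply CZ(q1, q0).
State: 1/√2|00⟩ + 1/√2|01⟩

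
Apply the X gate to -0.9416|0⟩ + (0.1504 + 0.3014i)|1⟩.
(0.1504 + 0.3014i)|0⟩ - 0.9416|1⟩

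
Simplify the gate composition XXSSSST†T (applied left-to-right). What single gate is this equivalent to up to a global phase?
I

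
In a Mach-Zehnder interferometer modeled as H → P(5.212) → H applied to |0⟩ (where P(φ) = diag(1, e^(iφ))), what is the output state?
(0.7395 - 0.4389i)|0⟩ + (0.2605 + 0.4389i)|1⟩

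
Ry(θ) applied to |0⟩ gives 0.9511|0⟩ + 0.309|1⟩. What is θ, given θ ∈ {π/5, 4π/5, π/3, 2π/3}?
π/5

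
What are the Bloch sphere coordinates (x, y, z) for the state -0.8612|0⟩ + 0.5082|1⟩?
(-0.8753, 0, 0.4834)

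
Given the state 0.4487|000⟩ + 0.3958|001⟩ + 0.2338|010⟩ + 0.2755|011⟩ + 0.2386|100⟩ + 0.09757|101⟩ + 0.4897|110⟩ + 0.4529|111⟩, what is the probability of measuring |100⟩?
0.05693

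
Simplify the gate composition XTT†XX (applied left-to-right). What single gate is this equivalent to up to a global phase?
X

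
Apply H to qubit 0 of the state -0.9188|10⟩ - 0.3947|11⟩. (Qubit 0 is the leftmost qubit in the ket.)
-0.6497|00⟩ - 0.2791|01⟩ + 0.6497|10⟩ + 0.2791|11⟩

H on qubit 0 mixes each pair of kets that differ only in qubit 0: amplitudes (a, b) of (|…0…⟩, |…1…⟩) become ((a + b)/√2, (a − b)/√2). Kets absent from the input have amplitude 0.
(|00⟩, |10⟩): (a, b) = (0, -0.9188) → (-0.6497, 0.6497)
(|01⟩, |11⟩): (a, b) = (0, -0.3947) → (-0.2791, 0.2791)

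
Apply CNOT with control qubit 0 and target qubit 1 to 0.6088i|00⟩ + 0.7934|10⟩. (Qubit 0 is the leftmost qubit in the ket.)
0.6088i|00⟩ + 0.7934|11⟩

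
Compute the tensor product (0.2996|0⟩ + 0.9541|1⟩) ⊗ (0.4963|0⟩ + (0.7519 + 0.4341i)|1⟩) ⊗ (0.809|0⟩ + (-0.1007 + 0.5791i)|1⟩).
0.1203|000⟩ + (-0.01497 + 0.08611i)|001⟩ + (0.1822 + 0.1052i)|010⟩ + (-0.098 + 0.1174i)|011⟩ + 0.3831|100⟩ + (-0.04768 + 0.2742i)|101⟩ + (0.5804 + 0.3351i)|110⟩ + (-0.3121 + 0.3737i)|111⟩

amp(|b₁b₂…⟩) = product of the factor amplitudes for bits b₁, b₂, …; only kets whose every factor amplitude is nonzero survive.
|000⟩: (0.2996)(0.4963)(0.809) = 0.1203
|001⟩: (0.2996)(0.4963)(-0.1007 + 0.5791i) = (-0.01497 + 0.08611i)
|010⟩: (0.2996)(0.7519 + 0.4341i)(0.809) = (0.1822 + 0.1052i)
|011⟩: (0.2996)(0.7519 + 0.4341i)(-0.1007 + 0.5791i) = (-0.098 + 0.1174i)
|100⟩: (0.9541)(0.4963)(0.809) = 0.3831
|101⟩: (0.9541)(0.4963)(-0.1007 + 0.5791i) = (-0.04768 + 0.2742i)
|110⟩: (0.9541)(0.7519 + 0.4341i)(0.809) = (0.5804 + 0.3351i)
|111⟩: (0.9541)(0.7519 + 0.4341i)(-0.1007 + 0.5791i) = (-0.3121 + 0.3737i)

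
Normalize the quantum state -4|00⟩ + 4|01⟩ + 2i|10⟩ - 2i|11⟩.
-0.6325|00⟩ + 0.6325|01⟩ + 0.3162i|10⟩ - 0.3162i|11⟩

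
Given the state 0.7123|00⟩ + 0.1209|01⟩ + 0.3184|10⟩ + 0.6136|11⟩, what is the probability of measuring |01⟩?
0.01462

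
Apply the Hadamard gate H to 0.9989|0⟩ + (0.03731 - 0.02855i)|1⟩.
(0.7327 - 0.02019i)|0⟩ + (0.6799 + 0.02019i)|1⟩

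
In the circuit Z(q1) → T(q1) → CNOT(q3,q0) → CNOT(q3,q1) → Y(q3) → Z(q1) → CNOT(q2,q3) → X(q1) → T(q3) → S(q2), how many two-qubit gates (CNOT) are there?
3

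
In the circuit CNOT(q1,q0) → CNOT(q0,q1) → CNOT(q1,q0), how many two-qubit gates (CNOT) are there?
3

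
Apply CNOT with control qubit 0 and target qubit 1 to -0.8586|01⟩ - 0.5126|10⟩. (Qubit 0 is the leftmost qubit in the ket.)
-0.8586|01⟩ - 0.5126|11⟩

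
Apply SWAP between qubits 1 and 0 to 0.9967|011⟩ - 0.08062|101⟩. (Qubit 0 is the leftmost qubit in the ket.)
-0.08062|011⟩ + 0.9967|101⟩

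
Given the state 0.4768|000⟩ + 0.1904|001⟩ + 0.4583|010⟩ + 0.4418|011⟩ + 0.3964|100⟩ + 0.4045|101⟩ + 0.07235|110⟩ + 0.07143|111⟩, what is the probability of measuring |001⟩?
0.03625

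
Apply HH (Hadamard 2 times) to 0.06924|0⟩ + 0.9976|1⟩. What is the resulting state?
0.06924|0⟩ + 0.9976|1⟩

H² = I, so an even number of Hadamards cancels: H^2 = I and the state is unchanged.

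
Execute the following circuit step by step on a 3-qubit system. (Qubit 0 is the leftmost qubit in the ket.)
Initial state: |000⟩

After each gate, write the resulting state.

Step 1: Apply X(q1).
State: |010⟩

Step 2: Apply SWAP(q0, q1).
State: |100⟩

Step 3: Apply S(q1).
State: |100⟩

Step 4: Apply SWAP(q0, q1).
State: |010⟩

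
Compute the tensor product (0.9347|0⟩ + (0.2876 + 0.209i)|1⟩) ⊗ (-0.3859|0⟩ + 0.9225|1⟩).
-0.3607|00⟩ + 0.8623|01⟩ + (-0.111 - 0.08065i)|10⟩ + (0.2653 + 0.1928i)|11⟩

amp(|b₁b₂…⟩) = product of the factor amplitudes for bits b₁, b₂, …; only kets whose every factor amplitude is nonzero survive.
|00⟩: (0.9347)(-0.3859) = -0.3607
|01⟩: (0.9347)(0.9225) = 0.8623
|10⟩: (0.2876 + 0.209i)(-0.3859) = (-0.111 - 0.08065i)
|11⟩: (0.2876 + 0.209i)(0.9225) = (0.2653 + 0.1928i)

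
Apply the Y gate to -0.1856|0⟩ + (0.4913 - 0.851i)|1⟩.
(-0.851 - 0.4913i)|0⟩ - 0.1856i|1⟩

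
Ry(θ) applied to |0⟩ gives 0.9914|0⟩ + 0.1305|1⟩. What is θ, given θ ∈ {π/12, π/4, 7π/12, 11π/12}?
π/12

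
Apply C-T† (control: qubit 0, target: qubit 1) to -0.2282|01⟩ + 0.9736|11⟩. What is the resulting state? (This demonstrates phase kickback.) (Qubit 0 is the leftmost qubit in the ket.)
-0.2282|01⟩ + (0.6884 - 0.6884i)|11⟩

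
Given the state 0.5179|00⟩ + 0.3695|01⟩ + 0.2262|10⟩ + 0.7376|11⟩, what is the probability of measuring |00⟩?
0.2682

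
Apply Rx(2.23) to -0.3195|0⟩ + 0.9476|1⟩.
(-0.1406 - 0.8509i)|0⟩ + (0.4171 + 0.2869i)|1⟩

Rx(2.23) = [[cos(θ/2), −i·sin(θ/2)], [−i·sin(θ/2), cos(θ/2)]]; θ = 2.23, cos(θ/2) ≈ 0.440177, sin(θ/2) ≈ 0.897911.
With a = amp(|0⟩) = -0.3195 and b = amp(|1⟩) = 0.9476:
new amp(|0⟩) = (0.440177)·a + (-0.897911i)·b = (-0.1406 - 0.8509i)
new amp(|1⟩) = (-0.897911i)·a + (0.440177)·b = (0.4171 + 0.2869i)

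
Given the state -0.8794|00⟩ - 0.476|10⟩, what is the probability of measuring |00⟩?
0.7733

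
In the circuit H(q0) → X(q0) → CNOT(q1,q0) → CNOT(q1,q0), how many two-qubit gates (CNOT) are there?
2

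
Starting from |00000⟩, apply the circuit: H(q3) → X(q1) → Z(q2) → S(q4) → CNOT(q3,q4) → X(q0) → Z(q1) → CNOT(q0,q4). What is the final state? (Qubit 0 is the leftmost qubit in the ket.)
-1/√2|11001⟩ - 1/√2|11010⟩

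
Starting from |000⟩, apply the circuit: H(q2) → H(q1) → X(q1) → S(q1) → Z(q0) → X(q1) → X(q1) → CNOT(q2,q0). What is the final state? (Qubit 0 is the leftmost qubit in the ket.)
1/2|000⟩ + (1/2)i|010⟩ + 1/2|101⟩ + (1/2)i|111⟩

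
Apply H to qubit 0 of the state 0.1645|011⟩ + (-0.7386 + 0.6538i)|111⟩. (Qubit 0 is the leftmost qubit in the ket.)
(-0.406 + 0.4623i)|011⟩ + (0.6386 - 0.4623i)|111⟩

H on qubit 0 mixes each pair of kets that differ only in qubit 0: amplitudes (a, b) of (|…0…⟩, |…1…⟩) become ((a + b)/√2, (a − b)/√2). Kets absent from the input have amplitude 0.
(|011⟩, |111⟩): (a, b) = (0.1645, (-0.7386 + 0.6538i)) → ((-0.406 + 0.4623i), (0.6386 - 0.4623i))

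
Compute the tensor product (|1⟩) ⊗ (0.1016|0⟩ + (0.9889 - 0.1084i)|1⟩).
0.1016|10⟩ + (0.9889 - 0.1084i)|11⟩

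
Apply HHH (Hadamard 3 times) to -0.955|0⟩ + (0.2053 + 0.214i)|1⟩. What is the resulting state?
(-0.5301 + 0.1513i)|0⟩ + (-0.8205 - 0.1513i)|1⟩

H² = I, so H^3 = H: a single Hadamard. With (a, b) = (-0.955, (0.2053 + 0.214i)), H gives ((a + b)/√2, (a − b)/√2) = ((-0.5301 + 0.1513i), (-0.8205 - 0.1513i)).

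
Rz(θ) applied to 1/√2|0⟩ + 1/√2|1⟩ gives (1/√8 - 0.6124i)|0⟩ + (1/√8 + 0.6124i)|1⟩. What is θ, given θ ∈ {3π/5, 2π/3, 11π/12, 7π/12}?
2π/3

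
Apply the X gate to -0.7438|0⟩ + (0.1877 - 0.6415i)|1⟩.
(0.1877 - 0.6415i)|0⟩ - 0.7438|1⟩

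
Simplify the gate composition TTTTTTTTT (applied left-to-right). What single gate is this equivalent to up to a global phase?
T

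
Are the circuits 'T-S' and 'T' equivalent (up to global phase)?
No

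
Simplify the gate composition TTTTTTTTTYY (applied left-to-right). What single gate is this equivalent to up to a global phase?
T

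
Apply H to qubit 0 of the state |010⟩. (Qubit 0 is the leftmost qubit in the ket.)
1/√2|010⟩ + 1/√2|110⟩

H on qubit 0 mixes each pair of kets that differ only in qubit 0: amplitudes (a, b) of (|…0…⟩, |…1…⟩) become ((a + b)/√2, (a − b)/√2). Kets absent from the input have amplitude 0.
(|010⟩, |110⟩): (a, b) = (1, 0) → (1/√2, 1/√2)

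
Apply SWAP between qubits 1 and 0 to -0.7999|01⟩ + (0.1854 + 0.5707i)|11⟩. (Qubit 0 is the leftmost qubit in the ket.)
-0.7999|10⟩ + (0.1854 + 0.5707i)|11⟩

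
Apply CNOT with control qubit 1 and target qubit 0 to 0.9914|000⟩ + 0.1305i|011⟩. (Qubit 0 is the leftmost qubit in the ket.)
0.9914|000⟩ + 0.1305i|111⟩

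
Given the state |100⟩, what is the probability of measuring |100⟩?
1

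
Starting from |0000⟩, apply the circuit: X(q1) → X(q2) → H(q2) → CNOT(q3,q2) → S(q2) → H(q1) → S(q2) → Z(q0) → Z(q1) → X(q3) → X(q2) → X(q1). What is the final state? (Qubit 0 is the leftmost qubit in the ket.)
1/2|0001⟩ + 1/2|0011⟩ + 1/2|0101⟩ + 1/2|0111⟩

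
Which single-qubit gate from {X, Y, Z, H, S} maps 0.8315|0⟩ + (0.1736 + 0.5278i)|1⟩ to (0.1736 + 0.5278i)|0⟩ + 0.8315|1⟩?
X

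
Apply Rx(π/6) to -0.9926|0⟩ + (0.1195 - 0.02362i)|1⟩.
(-0.9649 - 0.03093i)|0⟩ + (0.1154 + 0.2341i)|1⟩

Rx(π/6) = [[cos(θ/2), −i·sin(θ/2)], [−i·sin(θ/2), cos(θ/2)]]; θ = π/6, cos(θ/2) ≈ 0.965926, sin(θ/2) ≈ 0.258819.
With a = amp(|0⟩) = -0.9926 and b = amp(|1⟩) = (0.1195 - 0.02362i):
new amp(|0⟩) = (0.965926)·a + (-0.258819i)·b = (-0.9649 - 0.03093i)
new amp(|1⟩) = (-0.258819i)·a + (0.965926)·b = (0.1154 + 0.2341i)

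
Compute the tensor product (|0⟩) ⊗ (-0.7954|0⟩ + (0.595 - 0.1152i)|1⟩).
-0.7954|00⟩ + (0.595 - 0.1152i)|01⟩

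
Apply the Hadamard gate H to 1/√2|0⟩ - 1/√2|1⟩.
|1⟩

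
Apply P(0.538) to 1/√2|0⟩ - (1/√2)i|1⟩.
1/√2|0⟩ + (0.3623 - 0.6072i)|1⟩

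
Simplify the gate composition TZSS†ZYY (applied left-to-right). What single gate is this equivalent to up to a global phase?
T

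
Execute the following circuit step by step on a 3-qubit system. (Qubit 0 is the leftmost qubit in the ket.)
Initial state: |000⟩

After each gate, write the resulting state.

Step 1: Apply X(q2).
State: |001⟩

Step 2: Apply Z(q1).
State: |001⟩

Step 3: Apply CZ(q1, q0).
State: |001⟩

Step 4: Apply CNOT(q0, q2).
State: |001⟩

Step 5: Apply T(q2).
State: (1/√2 + (1/√2)i)|001⟩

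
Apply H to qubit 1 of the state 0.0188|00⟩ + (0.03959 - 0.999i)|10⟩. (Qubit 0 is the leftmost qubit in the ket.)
0.01329|00⟩ + 0.01329|01⟩ + (0.02799 - 0.7064i)|10⟩ + (0.02799 - 0.7064i)|11⟩

H on qubit 1 mixes each pair of kets that differ only in qubit 1: amplitudes (a, b) of (|…0…⟩, |…1…⟩) become ((a + b)/√2, (a − b)/√2). Kets absent from the input have amplitude 0.
(|00⟩, |01⟩): (a, b) = (0.0188, 0) → (0.01329, 0.01329)
(|10⟩, |11⟩): (a, b) = ((0.03959 - 0.999i), 0) → ((0.02799 - 0.7064i), (0.02799 - 0.7064i))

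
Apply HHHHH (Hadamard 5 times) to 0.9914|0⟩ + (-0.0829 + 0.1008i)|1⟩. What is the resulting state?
(0.6424 + 0.07128i)|0⟩ + (0.7596 - 0.07128i)|1⟩

H² = I, so H^5 = H: a single Hadamard. With (a, b) = (0.9914, (-0.0829 + 0.1008i)), H gives ((a + b)/√2, (a − b)/√2) = ((0.6424 + 0.07128i), (0.7596 - 0.07128i)).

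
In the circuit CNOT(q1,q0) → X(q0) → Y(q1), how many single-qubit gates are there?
2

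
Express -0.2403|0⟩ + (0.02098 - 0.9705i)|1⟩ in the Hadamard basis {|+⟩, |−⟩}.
(-0.1551 - 0.6862i)|+⟩ + (-0.1848 + 0.6862i)|−⟩

With |ψ⟩ = α|0⟩ + β|1⟩, the Hadamard-basis coefficients are ⟨+|ψ⟩ = (α + β)/√2 and ⟨−|ψ⟩ = (α − β)/√2.
Here α = -0.2403, β = (0.02098 - 0.9705i): (α + β)/√2 = (-0.1551 - 0.6862i), (α − β)/√2 = (-0.1848 + 0.6862i).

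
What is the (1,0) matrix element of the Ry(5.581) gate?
0.3439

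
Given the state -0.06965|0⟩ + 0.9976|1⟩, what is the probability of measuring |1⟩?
0.9952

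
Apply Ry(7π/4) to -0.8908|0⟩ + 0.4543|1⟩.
0.6491|0⟩ - 0.7606|1⟩

Ry(7π/4) = [[cos(θ/2), −sin(θ/2)], [sin(θ/2), cos(θ/2)]]; θ = 7π/4, cos(θ/2) ≈ -0.92388, sin(θ/2) ≈ 0.382683.
With a = amp(|0⟩) = -0.8908 and b = amp(|1⟩) = 0.4543:
new amp(|0⟩) = (-0.92388)·a + (-0.382683)·b = 0.6491
new amp(|1⟩) = (0.382683)·a + (-0.92388)·b = -0.7606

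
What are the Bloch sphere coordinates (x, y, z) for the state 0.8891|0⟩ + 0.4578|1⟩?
(0.8141, 0, 0.5809)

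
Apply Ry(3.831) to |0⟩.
-0.3379|0⟩ + 0.9412|1⟩

Ry(3.831) = [[cos(θ/2), −sin(θ/2)], [sin(θ/2), cos(θ/2)]]; θ = 3.831, cos(θ/2) ≈ -0.337918, sin(θ/2) ≈ 0.941176.
With a = amp(|0⟩) = 1 and b = amp(|1⟩) = 0:
new amp(|0⟩) = (-0.337918)·a + (-0.941176)·b = -0.3379
new amp(|1⟩) = (0.941176)·a + (-0.337918)·b = 0.9412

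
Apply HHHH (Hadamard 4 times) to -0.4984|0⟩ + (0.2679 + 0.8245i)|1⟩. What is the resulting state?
-0.4984|0⟩ + (0.2679 + 0.8245i)|1⟩

H² = I, so an even number of Hadamards cancels: H^4 = I and the state is unchanged.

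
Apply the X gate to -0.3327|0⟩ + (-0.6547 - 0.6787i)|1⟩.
(-0.6547 - 0.6787i)|0⟩ - 0.3327|1⟩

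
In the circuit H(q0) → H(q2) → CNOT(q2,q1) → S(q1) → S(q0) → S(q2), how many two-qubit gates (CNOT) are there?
1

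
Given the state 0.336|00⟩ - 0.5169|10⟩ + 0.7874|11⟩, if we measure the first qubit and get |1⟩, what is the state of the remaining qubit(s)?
-0.5488|0⟩ + 0.836|1⟩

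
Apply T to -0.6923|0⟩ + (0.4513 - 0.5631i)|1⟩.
-0.6923|0⟩ + (0.7173 - 0.07905i)|1⟩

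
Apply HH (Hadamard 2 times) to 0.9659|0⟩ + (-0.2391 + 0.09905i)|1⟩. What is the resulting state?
0.9659|0⟩ + (-0.2391 + 0.09905i)|1⟩

H² = I, so an even number of Hadamards cancels: H^2 = I and the state is unchanged.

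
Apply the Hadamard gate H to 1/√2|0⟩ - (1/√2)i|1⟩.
(1/2 - (1/2)i)|0⟩ + (1/2 + (1/2)i)|1⟩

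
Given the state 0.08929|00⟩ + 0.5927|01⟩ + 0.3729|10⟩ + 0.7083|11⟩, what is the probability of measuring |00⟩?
0.007973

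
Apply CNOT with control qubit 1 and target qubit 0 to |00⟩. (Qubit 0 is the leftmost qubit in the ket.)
|00⟩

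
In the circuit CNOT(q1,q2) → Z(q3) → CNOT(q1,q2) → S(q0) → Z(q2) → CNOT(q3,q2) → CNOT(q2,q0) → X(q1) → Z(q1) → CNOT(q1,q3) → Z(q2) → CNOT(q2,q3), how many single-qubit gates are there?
6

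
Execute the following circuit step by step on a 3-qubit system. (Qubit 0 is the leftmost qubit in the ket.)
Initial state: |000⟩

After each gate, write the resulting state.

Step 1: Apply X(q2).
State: |001⟩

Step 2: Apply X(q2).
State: |000⟩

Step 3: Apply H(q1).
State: 1/√2|000⟩ + 1/√2|010⟩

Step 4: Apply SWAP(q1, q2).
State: 1/√2|000⟩ + 1/√2|001⟩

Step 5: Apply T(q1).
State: 1/√2|000⟩ + 1/√2|001⟩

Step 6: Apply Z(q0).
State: 1/√2|000⟩ + 1/√2|001⟩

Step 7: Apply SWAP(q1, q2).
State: 1/√2|000⟩ + 1/√2|010⟩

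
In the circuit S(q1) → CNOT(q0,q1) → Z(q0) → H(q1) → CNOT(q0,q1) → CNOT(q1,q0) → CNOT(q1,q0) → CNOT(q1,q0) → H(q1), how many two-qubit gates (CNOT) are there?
5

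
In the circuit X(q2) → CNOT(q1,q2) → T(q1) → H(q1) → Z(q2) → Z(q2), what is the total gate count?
6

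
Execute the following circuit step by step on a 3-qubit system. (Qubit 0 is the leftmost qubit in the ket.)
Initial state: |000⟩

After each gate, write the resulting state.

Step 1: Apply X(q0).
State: |100⟩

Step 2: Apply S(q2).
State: |100⟩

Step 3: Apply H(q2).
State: 1/√2|100⟩ + 1/√2|101⟩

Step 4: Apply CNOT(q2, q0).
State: 1/√2|001⟩ + 1/√2|100⟩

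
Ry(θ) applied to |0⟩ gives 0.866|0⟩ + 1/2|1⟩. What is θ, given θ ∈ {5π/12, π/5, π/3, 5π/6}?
π/3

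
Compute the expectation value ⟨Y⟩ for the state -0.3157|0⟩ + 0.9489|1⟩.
0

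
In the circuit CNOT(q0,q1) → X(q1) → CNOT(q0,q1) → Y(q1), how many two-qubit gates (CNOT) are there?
2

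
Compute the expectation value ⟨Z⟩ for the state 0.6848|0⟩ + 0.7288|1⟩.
-0.0622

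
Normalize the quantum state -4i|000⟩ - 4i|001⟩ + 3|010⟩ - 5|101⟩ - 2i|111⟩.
-0.4781i|000⟩ - 0.4781i|001⟩ + 0.3586|010⟩ - 0.5976|101⟩ - 0.239i|111⟩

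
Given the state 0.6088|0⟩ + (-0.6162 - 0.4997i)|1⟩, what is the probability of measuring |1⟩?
0.6294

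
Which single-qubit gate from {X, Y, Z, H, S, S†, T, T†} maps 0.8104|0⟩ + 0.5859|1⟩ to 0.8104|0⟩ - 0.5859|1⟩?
Z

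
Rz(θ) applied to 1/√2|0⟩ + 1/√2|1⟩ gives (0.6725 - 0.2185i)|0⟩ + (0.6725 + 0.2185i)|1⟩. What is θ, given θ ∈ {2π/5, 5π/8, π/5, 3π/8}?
π/5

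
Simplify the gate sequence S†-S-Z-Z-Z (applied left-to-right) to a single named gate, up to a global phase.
Z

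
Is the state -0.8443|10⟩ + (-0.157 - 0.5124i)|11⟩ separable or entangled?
Separable

Writing the state as a|00⟩ + b|01⟩ + c|10⟩ + d|11⟩, it is a product state iff ad − bc = 0.
Here (a, b, c, d) = (0, 0, -0.8443, (-0.157 - 0.5124i)): ad − bc = (0)(-0.157 - 0.5124i) − (0)(-0.8443) = 0, so the state is separable.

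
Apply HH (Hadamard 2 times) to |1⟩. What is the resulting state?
|1⟩

H² = I, so an even number of Hadamards cancels: H^2 = I and the state is unchanged.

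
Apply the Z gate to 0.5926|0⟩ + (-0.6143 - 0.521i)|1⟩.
0.5926|0⟩ + (0.6143 + 0.521i)|1⟩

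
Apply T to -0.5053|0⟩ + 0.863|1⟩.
-0.5053|0⟩ + (0.6102 + 0.6102i)|1⟩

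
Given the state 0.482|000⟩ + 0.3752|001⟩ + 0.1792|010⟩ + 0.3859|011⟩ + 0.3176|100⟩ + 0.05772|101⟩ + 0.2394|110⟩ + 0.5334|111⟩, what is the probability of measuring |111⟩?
0.2845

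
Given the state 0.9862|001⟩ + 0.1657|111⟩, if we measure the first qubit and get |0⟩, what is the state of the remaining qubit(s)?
|01⟩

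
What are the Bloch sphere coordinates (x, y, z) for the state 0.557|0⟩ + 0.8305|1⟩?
(0.9252, 0, -0.3795)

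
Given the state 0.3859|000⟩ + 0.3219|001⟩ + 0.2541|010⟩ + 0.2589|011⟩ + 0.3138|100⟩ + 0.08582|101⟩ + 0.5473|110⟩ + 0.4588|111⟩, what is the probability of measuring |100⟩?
0.09847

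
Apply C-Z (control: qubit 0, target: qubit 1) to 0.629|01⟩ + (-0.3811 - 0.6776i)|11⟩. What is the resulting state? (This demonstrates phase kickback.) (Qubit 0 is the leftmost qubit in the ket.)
0.629|01⟩ + (0.3811 + 0.6776i)|11⟩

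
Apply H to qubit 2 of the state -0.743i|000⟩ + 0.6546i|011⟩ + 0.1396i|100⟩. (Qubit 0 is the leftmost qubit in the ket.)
-0.5254i|000⟩ - 0.5254i|001⟩ + 0.4629i|010⟩ - 0.4629i|011⟩ + 0.09871i|100⟩ + 0.09871i|101⟩

H on qubit 2 mixes each pair of kets that differ only in qubit 2: amplitudes (a, b) of (|…0…⟩, |…1…⟩) become ((a + b)/√2, (a − b)/√2). Kets absent from the input have amplitude 0.
(|000⟩, |001⟩): (a, b) = (-0.743i, 0) → (-0.5254i, -0.5254i)
(|010⟩, |011⟩): (a, b) = (0, 0.6546i) → (0.4629i, -0.4629i)
(|100⟩, |101⟩): (a, b) = (0.1396i, 0) → (0.09871i, 0.09871i)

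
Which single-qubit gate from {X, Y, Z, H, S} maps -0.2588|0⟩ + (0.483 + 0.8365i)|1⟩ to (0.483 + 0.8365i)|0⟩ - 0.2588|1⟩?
X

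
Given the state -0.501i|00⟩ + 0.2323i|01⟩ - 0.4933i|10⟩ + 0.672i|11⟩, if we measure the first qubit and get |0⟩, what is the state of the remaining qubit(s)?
-0.9072i|0⟩ + 0.4207i|1⟩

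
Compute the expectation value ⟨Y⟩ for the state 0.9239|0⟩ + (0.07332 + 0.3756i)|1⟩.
0.694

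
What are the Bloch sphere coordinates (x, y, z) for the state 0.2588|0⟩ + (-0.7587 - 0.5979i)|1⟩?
(-0.3927, -0.3095, -0.8661)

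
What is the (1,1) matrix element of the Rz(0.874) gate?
(0.906 + 0.4232i)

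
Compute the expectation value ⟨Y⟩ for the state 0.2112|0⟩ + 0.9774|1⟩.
0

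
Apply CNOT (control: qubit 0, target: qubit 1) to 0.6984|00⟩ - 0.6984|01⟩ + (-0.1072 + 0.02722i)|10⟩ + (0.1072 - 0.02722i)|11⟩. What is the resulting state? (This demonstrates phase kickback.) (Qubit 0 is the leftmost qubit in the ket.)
0.6984|00⟩ - 0.6984|01⟩ + (0.1072 - 0.02722i)|10⟩ + (-0.1072 + 0.02722i)|11⟩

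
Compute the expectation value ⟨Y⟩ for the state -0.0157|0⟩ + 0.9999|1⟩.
0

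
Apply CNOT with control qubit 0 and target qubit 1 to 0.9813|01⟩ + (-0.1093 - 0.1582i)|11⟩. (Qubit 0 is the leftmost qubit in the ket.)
0.9813|01⟩ + (-0.1093 - 0.1582i)|10⟩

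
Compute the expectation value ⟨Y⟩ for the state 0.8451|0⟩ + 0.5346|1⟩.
0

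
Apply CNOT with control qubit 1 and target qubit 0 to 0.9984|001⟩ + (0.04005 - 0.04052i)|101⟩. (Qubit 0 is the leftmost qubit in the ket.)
0.9984|001⟩ + (0.04005 - 0.04052i)|101⟩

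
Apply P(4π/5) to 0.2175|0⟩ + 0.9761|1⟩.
0.2175|0⟩ + (-0.7897 + 0.5737i)|1⟩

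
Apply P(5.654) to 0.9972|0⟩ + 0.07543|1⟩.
0.9972|0⟩ + (0.06099 - 0.04439i)|1⟩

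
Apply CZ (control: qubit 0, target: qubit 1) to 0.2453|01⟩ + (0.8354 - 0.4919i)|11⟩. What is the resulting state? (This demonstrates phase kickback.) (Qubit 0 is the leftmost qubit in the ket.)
0.2453|01⟩ + (-0.8354 + 0.4919i)|11⟩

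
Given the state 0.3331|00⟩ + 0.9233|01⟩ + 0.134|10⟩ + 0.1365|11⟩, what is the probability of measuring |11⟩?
0.01863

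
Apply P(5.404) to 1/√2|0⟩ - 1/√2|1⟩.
1/√2|0⟩ + (-0.451 + 0.5446i)|1⟩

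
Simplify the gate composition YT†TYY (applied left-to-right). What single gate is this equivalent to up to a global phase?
Y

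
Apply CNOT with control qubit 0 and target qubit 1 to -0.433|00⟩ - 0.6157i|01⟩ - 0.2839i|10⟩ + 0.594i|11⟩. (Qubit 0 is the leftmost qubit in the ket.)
-0.433|00⟩ - 0.6157i|01⟩ + 0.594i|10⟩ - 0.2839i|11⟩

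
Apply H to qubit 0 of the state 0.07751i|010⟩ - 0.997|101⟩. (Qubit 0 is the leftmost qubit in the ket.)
-0.705|001⟩ + 0.05481i|010⟩ + 0.705|101⟩ + 0.05481i|110⟩

H on qubit 0 mixes each pair of kets that differ only in qubit 0: amplitudes (a, b) of (|…0…⟩, |…1…⟩) become ((a + b)/√2, (a − b)/√2). Kets absent from the input have amplitude 0.
(|001⟩, |101⟩): (a, b) = (0, -0.997) → (-0.705, 0.705)
(|010⟩, |110⟩): (a, b) = (0.07751i, 0) → (0.05481i, 0.05481i)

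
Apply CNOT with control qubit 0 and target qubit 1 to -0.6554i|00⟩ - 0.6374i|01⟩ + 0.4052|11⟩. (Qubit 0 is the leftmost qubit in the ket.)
-0.6554i|00⟩ - 0.6374i|01⟩ + 0.4052|10⟩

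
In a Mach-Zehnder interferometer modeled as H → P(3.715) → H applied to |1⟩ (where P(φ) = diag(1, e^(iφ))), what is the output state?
(0.92 + 0.2712i)|0⟩ + (0.07997 - 0.2712i)|1⟩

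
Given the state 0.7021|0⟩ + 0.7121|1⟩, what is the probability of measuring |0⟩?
0.4929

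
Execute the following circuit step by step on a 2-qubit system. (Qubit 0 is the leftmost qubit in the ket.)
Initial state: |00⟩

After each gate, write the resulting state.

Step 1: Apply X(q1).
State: |01⟩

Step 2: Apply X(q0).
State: |11⟩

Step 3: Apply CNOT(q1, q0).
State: |01⟩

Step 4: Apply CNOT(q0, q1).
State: |01⟩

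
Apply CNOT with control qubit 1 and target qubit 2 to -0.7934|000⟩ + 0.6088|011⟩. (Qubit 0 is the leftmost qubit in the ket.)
-0.7934|000⟩ + 0.6088|010⟩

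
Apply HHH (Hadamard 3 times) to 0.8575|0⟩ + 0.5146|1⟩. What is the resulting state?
0.9702|0⟩ + 0.2425|1⟩

H² = I, so H^3 = H: a single Hadamard. With (a, b) = (0.8575, 0.5146), H gives ((a + b)/√2, (a − b)/√2) = (0.9702, 0.2425).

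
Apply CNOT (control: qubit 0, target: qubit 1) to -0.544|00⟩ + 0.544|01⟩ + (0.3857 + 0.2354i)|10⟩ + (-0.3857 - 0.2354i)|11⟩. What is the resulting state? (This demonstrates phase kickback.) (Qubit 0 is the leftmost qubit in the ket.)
-0.544|00⟩ + 0.544|01⟩ + (-0.3857 - 0.2354i)|10⟩ + (0.3857 + 0.2354i)|11⟩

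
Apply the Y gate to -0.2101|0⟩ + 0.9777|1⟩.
-0.9777i|0⟩ - 0.2101i|1⟩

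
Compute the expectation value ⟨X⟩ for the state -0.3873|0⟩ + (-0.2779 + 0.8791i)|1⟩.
0.2153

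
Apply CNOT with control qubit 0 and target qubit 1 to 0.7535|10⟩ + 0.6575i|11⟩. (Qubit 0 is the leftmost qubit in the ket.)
0.6575i|10⟩ + 0.7535|11⟩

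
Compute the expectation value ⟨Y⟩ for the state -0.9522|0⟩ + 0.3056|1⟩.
0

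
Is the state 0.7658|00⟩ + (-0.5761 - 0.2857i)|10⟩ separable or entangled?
Separable

Writing the state as a|00⟩ + b|01⟩ + c|10⟩ + d|11⟩, it is a product state iff ad − bc = 0.
Here (a, b, c, d) = (0.7658, 0, (-0.5761 - 0.2857i), 0): ad − bc = (0.7658)(0) − (0)(-0.5761 - 0.2857i) = 0, so the state is separable.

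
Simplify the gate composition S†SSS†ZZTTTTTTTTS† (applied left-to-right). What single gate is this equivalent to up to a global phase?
S†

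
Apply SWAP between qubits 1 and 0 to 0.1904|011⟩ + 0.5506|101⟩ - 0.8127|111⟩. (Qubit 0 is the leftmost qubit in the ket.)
0.5506|011⟩ + 0.1904|101⟩ - 0.8127|111⟩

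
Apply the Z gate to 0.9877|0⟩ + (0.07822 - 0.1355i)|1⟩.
0.9877|0⟩ + (-0.07822 + 0.1355i)|1⟩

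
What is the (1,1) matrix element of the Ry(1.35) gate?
0.7807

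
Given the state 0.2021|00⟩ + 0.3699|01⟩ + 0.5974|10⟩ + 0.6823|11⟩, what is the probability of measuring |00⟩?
0.04084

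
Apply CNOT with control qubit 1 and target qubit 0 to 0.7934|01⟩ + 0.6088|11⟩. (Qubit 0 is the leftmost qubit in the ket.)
0.6088|01⟩ + 0.7934|11⟩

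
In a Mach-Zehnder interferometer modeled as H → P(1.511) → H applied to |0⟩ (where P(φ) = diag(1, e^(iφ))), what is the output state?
(0.5299 + 0.4991i)|0⟩ + (0.4701 - 0.4991i)|1⟩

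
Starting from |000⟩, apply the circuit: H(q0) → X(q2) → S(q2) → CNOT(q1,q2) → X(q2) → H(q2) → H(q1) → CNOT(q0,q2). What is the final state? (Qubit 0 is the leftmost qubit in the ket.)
(1/√8)i|000⟩ + (1/√8)i|001⟩ + (1/√8)i|010⟩ + (1/√8)i|011⟩ + (1/√8)i|100⟩ + (1/√8)i|101⟩ + (1/√8)i|110⟩ + (1/√8)i|111⟩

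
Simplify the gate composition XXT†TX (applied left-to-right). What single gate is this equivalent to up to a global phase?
X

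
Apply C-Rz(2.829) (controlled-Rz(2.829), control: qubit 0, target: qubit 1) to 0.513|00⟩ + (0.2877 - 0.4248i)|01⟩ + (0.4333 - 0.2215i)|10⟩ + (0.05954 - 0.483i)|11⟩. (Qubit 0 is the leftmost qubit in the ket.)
0.513|00⟩ + (0.2877 - 0.4248i)|01⟩ + (-0.1514 - 0.4625i)|10⟩ + (0.4864 - 0.01637i)|11⟩

C-Rz(2.829) leaves the control-|0⟩ kets |00⟩, |01⟩ unchanged and applies Rz(2.829) to qubit 1 on the control-|1⟩ pair (|10⟩, |11⟩).
Rz(2.829) = [[e^(−iθ/2), 0], [0, e^(iθ/2)]] with e^(±iθ/2) = cos(θ/2) ± i·sin(θ/2); θ = 2.829, cos(θ/2) ≈ 0.155661, sin(θ/2) ≈ 0.987811.
With a = amp(|10⟩) = (0.4333 - 0.2215i) and b = amp(|11⟩) = (0.05954 - 0.483i):
new amp(|10⟩) = (0.155661 - 0.987811i)·a = (-0.1514 - 0.4625i)
new amp(|11⟩) = (0.155661 + 0.987811i)·b = (0.4864 - 0.01637i)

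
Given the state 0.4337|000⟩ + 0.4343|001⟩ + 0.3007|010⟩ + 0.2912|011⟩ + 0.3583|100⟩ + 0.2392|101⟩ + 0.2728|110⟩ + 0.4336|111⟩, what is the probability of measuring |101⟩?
0.05722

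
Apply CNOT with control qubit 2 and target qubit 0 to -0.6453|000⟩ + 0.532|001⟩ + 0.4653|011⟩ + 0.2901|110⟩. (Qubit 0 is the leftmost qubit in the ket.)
-0.6453|000⟩ + 0.532|101⟩ + 0.2901|110⟩ + 0.4653|111⟩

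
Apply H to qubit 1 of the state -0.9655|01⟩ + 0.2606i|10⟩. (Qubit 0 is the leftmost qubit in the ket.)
-0.6827|00⟩ + 0.6827|01⟩ + 0.1843i|10⟩ + 0.1843i|11⟩

H on qubit 1 mixes each pair of kets that differ only in qubit 1: amplitudes (a, b) of (|…0…⟩, |…1…⟩) become ((a + b)/√2, (a − b)/√2). Kets absent from the input have amplitude 0.
(|00⟩, |01⟩): (a, b) = (0, -0.9655) → (-0.6827, 0.6827)
(|10⟩, |11⟩): (a, b) = (0.2606i, 0) → (0.1843i, 0.1843i)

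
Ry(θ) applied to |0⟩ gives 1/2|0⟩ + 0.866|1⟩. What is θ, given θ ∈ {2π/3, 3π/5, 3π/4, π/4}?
2π/3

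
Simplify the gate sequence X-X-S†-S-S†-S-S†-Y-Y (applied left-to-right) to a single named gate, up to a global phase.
S†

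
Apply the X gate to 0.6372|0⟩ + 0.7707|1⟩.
0.7707|0⟩ + 0.6372|1⟩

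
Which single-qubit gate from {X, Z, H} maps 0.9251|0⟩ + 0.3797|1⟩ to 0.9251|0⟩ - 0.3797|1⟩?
Z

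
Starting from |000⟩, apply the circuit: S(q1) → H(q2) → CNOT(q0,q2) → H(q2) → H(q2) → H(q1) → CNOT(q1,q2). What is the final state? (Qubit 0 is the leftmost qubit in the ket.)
1/2|000⟩ + 1/2|001⟩ + 1/2|010⟩ + 1/2|011⟩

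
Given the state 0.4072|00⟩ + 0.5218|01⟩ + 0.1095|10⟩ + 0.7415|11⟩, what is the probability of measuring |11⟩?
0.5498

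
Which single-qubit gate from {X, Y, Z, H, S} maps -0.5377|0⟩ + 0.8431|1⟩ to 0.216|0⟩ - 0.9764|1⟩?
H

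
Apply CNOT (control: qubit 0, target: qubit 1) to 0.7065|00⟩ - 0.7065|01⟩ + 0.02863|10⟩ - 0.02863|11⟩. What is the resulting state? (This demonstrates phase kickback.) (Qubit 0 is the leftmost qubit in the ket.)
0.7065|00⟩ - 0.7065|01⟩ - 0.02863|10⟩ + 0.02863|11⟩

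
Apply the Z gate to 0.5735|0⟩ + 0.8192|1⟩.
0.5735|0⟩ - 0.8192|1⟩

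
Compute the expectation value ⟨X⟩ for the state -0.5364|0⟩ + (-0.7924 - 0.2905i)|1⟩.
0.8501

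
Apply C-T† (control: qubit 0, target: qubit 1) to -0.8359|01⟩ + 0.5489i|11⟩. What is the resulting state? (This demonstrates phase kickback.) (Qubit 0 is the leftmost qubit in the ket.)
-0.8359|01⟩ + (0.3881 + 0.3881i)|11⟩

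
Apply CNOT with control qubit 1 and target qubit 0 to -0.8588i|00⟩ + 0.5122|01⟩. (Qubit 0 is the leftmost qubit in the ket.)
-0.8588i|00⟩ + 0.5122|11⟩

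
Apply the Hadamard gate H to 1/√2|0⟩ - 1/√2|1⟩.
|1⟩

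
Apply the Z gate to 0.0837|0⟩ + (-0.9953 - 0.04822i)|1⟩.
0.0837|0⟩ + (0.9953 + 0.04822i)|1⟩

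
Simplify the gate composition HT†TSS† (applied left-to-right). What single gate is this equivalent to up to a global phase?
H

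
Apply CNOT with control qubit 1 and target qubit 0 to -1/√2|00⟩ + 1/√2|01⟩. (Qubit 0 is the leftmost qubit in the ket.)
-1/√2|00⟩ + 1/√2|11⟩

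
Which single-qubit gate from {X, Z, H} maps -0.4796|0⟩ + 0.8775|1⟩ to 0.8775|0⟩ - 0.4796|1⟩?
X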